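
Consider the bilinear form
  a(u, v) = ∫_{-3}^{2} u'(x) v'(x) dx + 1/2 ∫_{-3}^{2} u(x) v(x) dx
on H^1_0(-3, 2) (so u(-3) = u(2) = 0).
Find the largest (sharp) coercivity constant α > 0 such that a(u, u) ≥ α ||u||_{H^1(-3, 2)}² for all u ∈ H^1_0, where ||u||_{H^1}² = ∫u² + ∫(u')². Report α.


α = (π^2 + 25/2)/(π^2 + 25)

Coercivity of a(·,·) on H^1_0(-3, 2) means a(u, u) ≥ α ||u||_{H^1}² for every u ∈ H^1_0.
The interval has length L = 5, and Poincaré/coercivity depend only on L. Here a(u, u) = ∫(u')² + (1/2)·∫u².
Here 0 < c = 1/2 < 1. The condition a(u,u) ≥ α||u||_{H^1}² reads (1−α)∫(u')² ≥ (α−c)∫u². Any admissible α is ≤ 1 (rapidly oscillating u have ∫u²/∫(u')² → 0), and α = 1 would force 0 ≥ (1−c)∫u², impossible since c < 1; so 1−α > 0. By the sharp Poincaré inequality on H^1_0 of an interval of length L, ∫(u')² ≥ (π/L)²∫u² with equality for the first sine mode sin(π(x−x₀)/L) (x₀ the left endpoint), so the inequality holds for all u iff (1−α)(π/L)² ≥ α − c, i.e. α ≤ ((π/L)² + c)/((π/L)² + 1) = (1 + c(L/π)²)/(1 + (L/π)²). With (π/L)² = π^2/25 and c = 1/2, the largest admissible constant is α = ((π/L)² + c)/((π/L)² + 1).
Simplifying, α = (π^2 + 25/2)/(π^2 + 25).


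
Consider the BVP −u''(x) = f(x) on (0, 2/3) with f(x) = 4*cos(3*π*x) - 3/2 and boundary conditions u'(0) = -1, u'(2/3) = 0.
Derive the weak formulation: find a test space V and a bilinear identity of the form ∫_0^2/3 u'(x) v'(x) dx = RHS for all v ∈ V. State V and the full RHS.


V = H^1(0, 2/3) (v unrestricted at boundary; u is determined up to an additive constant); weak form: ∫_0^2/3 u'v' dx = ∫_0^2/3 (4*cos(3*π*x) - 3/2) v dx + v(0) for all v ∈ V.

Multiply both sides by a test function v and integrate from 0 to 2/3:
  ∫_0^2/3 −u''(x) v(x) dx = ∫_0^2/3 f(x) v(x) dx.
Integrate the LHS by parts once:
  ∫_0^2/3 −u'' v dx = −[u'(x) v(x)]_0^2/3 + ∫_0^2/3 u'(x) v'(x) dx.
Thus ∫_0^2/3 u'(x) v'(x) dx = ∫_0^2/3 f(x) v(x) dx + [u'(x) v(x)]_0^2/3.
Choose V so that boundary terms are either known or forced to vanish.
u has inhomogeneous Neumann u'(0) = -1, u'(2/3) = 0. [u' v]_0^2/3 = (0)·v(2/3) − (-1)·v(0) = v(0). Take V = H^1(0, 2/3); boundary term becomes part of RHS.
Weak formulation: find u (satisfying any essential BC) such that ∫_0^2/3 u'(x) v'(x) dx = ∫_0^2/3 f v dx + v(0) for all v ∈ V (Neumann data are natural BCs: they enter the RHS as boundary terms).
Substituting f(x) = 4*cos(3*π*x) - 3/2, the right-hand side is ∫_0^2/3 (4*cos(3*π*x) - 3/2) v dx + v(0).
Compatibility check (pure Neumann): taking v ≡ 1 ∈ V gives 0 = ∫_0^2/3 f dx + (0) − (-1), i.e. ∫_0^2/3 f dx must equal u'(0) − u'(2/3) = -1. Indeed ∫_0^2/3 (4*cos(3*π*x) - 3/2) dx = -1, so the data are compatible. The solution is then unique only up to an additive constant (fix it e.g. by requiring ∫_0^2/3 u dx = 0).


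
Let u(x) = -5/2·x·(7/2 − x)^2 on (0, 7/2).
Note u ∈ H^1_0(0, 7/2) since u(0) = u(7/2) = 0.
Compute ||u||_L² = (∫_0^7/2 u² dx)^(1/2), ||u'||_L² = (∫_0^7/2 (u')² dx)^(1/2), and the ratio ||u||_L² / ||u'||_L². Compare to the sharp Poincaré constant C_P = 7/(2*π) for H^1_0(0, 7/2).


||u||_L² / ||u'||_L² = sqrt(14)/4 < C_P = 7/(2*π).

u(x) = -5/2·x·(7/2 − x)^2, so u'(x) = -15*x^2/2 + 35*x - 245/8.
u(x) = -5/2·x·(7/2 − x)^2 vanishes at x = 0 and x = 7/2, so u ∈ H^1_0(0, 7/2). Differentiate via the product rule and integrate the resulting polynomials term by term.
  ∫_0^7/2 u² dx = ∫_0^7/2 (25*x^6/4 - 175*x^5/2 + 3675*x^4/8 - 8575*x^3/8 + 60025*x^2/64) dx. Term by term:
    ∫_0^7/2 25*x^6/4 dx = 2941225/512;  ∫_0^7/2 -175*x^5/2 dx = -20588575/768;  ∫_0^7/2 3675*x^4/8 dx = 12353145/256;
    ∫_0^7/2 -8575*x^3/8 dx = -20588575/512;  ∫_0^7/2 60025*x^2/64 dx = 20588575/1536.
  Sum: 2941225/512 − 20588575/768 + 12353145/256 − 20588575/512 + 20588575/1536 = 588245/1536.
  ∫_0^7/2 (u')² dx = ∫_0^7/2 (225*x^4/4 - 525*x^3 + 13475*x^2/8 - 8575*x/4 + 60025/64) dx. Term by term:
    ∫_0^7/2 225*x^4/4 dx = 756315/128;  ∫_0^7/2 -525*x^3 dx = -1260525/64;  ∫_0^7/2 13475*x^2/8 dx = 4621925/192;
    ∫_0^7/2 -8575*x/4 dx = -420175/32;  ∫_0^7/2 60025/64 dx = 420175/128.
  Sum: 756315/128 − 1260525/64 + 4621925/192 − 420175/32 + 420175/128 = 84035/192.
∫_0^7/2 u² dx = 588245/1536, so ||u||_L² = 343*sqrt(30)/96.
∫_0^7/2 (u')² dx = 84035/192, so ||u'||_L² = 49*sqrt(105)/24.
Ratio ||u||_L² / ||u'||_L² = sqrt(14)/4.
Sharp Poincaré constant on H^1_0(0, 7/2) is C_P = L/π = 7/(2*π), achieved by sin(2*π/7·x).
A polynomial bump cannot attain the sharp Poincaré constant (only the first sine eigenfunction does), so the ratio is strictly less than C_P, consistent with ||u||_L² ≤ C_P ||u'||_L².


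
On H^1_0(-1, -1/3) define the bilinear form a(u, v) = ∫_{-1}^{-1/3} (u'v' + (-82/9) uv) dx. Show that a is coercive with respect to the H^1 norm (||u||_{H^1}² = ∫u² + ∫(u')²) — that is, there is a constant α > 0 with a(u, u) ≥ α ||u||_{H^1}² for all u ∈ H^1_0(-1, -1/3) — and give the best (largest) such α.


α = (-328 + 81*π^2)/(9*(4 + 9*π^2))

Coercivity of a(·,·) on H^1_0(-1, -1/3) means a(u, u) ≥ α ||u||_{H^1}² for every u ∈ H^1_0.
The interval has length L = 2/3, and Poincaré/coercivity depend only on L. Here a(u, u) = ∫(u')² + (-82/9)·∫u².
Here c = -82/9 < 0 with |c| < (π/L)² = 9*π^2/4, so coercivity still holds. The condition a(u,u) ≥ α||u||_{H^1}² reads (1−α)∫(u')² ≥ (α−c)∫u². Any admissible α is ≤ 1 (rapidly oscillating u have ∫u²/∫(u')² → 0), and α = 1 would force 0 ≥ (1−c)∫u², impossible since c < 1; so 1−α > 0. By the sharp Poincaré inequality on H^1_0 of an interval of length L, ∫(u')² ≥ (π/L)²∫u² with equality for the first sine mode sin(π(x−x₀)/L) (x₀ the left endpoint), so the inequality holds for all u iff (1−α)(π/L)² ≥ α − c, i.e. α ≤ ((π/L)² + c)/((π/L)² + 1) = (1 + c(L/π)²)/(1 + (L/π)²). (Direct route, valid since c ≤ 0: Poincaré gives c∫u² ≥ c(L/π)²∫(u')², so a(u,u) ≥ (1 + c(L/π)²)∫(u')², while ||u||_{H^1}² ≤ (1 + (L/π)²)∫(u')²; dividing yields the same α.) With (π/L)² = 9*π^2/4 and c = -82/9, the largest admissible constant is α = ((π/L)² + c)/((π/L)² + 1).
Simplifying, α = (-328 + 81*π^2)/(9*(4 + 9*π^2)).


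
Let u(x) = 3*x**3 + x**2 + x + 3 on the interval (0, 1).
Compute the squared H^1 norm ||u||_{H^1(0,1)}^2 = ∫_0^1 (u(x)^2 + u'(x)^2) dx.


||u||_{H^1}^2 = 6148/105

The H^1 norm (squared) on an interval (0, L) is
  ||u||_{H^1}^2 = ∫_0^L u(x)^2 dx + ∫_0^L u'(x)^2 dx.
Compute u'(x) = 9*x**2 + 2*x + 1.
Then u(x)^2 = 9*x**6 + 6*x**5 + 7*x**4 + 20*x**3 + 7*x**2 + 6*x + 9 and u'(x)^2 = 81*x**4 + 36*x**3 + 22*x**2 + 4*x + 1.
Integrate each monomial from 0 to 1 using ∫_0^1 c·x^n dx = c·1^(n+1)/(n+1):
  ∫_0^1 u(x)^2 dx = ∫_0^1 (9*x^6 + 6*x^5 + 7*x^4 + 20*x^3 + 7*x^2 + 6*x + 9) dx. Term by term:
    ∫_0^1 9*x^6 dx = 9/7;  ∫_0^1 6*x^5 dx = 1;  ∫_0^1 7*x^4 dx = 7/5;
    ∫_0^1 20*x^3 dx = 5;  ∫_0^1 7*x^2 dx = 7/3;  ∫_0^1 6*x dx = 3;
    ∫_0^1 9 dx = 9.
  Sum: 9/7 + 1 + 7/5 + 5 + 7/3 + 3 + 9 = 2417/105.
  ∫_0^1 u'(x)^2 dx = ∫_0^1 (81*x^4 + 36*x^3 + 22*x^2 + 4*x + 1) dx. Term by term:
    ∫_0^1 81*x^4 dx = 81/5;  ∫_0^1 36*x^3 dx = 9;  ∫_0^1 22*x^2 dx = 22/3;
    ∫_0^1 4*x dx = 2;  ∫_0^1 1 dx = 1.
  Sum: 81/5 + 9 + 22/3 + 2 + 1 = 533/15.
Adding: ||u||_{H^1}^2 = 2417/105 + 533/15 = 6148/105.


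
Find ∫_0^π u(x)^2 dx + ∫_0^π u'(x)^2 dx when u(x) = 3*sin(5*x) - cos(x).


||u||_{H^1(0,π)}^2 = 118*π

u'(x) = sin(x) + 15*cos(5*x).
Expand u² and (u')² and integrate term by term on (0, π), using: for integers n ≥ 1, ∫_0^π sin²(nx) dx = ∫_0^π cos²(nx) dx = π/2; for n ≠ n', ∫_0^π sin(nx)sin(n'x) dx = ∫_0^π cos(nx)cos(n'x) dx = 0; and by product-to-sum, ∫_0^π sin(nx)cos(n'x) dx = ½∫_0^π [sin((n+n')x) + sin((n−n')x)] dx, which is 0 when n+n' is even and 2n/(n²−n'²) when n+n' is odd (it need not vanish on (0, π)).
  u² squared terms: (-1)²·∫cos(x)² dx = 1·π/2 = π/2;  (3)²·∫sin(5x)² dx = 9·π/2 = 9*π/2.
  u² cross terms: 2·(-1)·(3)·∫cos(x)·sin(5x) dx = -6·(0) = 0.
  So ∫_0^π u² dx = π/2 + 9*π/2 + 0 = 5*π.
  (u')² squared terms: (15)²·∫cos(5x)² dx = 225·π/2 = 225*π/2;  (1)²·∫sin(x)² dx = 1·π/2 = π/2.
  (u')² cross terms: 2·(15)·(1)·∫cos(5x)·sin(x) dx = 30·(0) = 0.
  So ∫_0^π (u')² dx = 225*π/2 + π/2 + 0 = 113*π.
||u||_{H^1}^2 = (5*π) + (113*π) = 118*π.


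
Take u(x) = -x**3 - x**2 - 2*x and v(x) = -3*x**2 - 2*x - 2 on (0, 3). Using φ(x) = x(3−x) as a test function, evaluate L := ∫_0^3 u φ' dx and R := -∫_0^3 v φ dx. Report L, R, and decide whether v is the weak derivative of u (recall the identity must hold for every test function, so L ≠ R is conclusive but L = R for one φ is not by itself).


LHS = 1179/20, RHS = 1179/20. Yes, v = u' weakly.

u(x) = -x**3 - x**2 - 2*x, classical derivative u'(x) = -3*x**2 - 2*x - 2.
φ(x) = x(3−x), so φ'(x) = 3 - 2*x.
Note φ(0) = φ(3) = 0, so the boundary term u·φ vanishes.
LHS = ∫_0^3 u(x) φ'(x) dx = ∫_0^3 (2*x^4 - x^3 + x^2 - 6*x) dx. Term by term:
  ∫_0^3 2*x^4 dx = 486/5;  ∫_0^3 -x^3 dx = -81/4;  ∫_0^3 x^2 dx = 9;
  ∫_0^3 -6*x dx = -27.
Sum: 486/5 − 81/4 + 9 − 27 = 1179/20.
So LHS = 1179/20.
∫_0^3 v(x) φ(x) dx = ∫_0^3 (3*x^4 - 7*x^3 - 4*x^2 - 6*x) dx. Term by term:
  ∫_0^3 3*x^4 dx = 729/5;  ∫_0^3 -7*x^3 dx = -567/4;  ∫_0^3 -4*x^2 dx = -36;
  ∫_0^3 -6*x dx = -27.
Sum: 729/5 − 567/4 − 36 − 27 = -1179/20.
So RHS = -∫_0^3 v(x) φ(x) dx = 1179/20.
LHS = RHS, so the identity holds for this test φ.
Moreover u is smooth here and v(x) = u'(x) = -3*x**2 - 2*x - 2 pointwise, so the identity holds for every test function. Hence v is the weak derivative of u.


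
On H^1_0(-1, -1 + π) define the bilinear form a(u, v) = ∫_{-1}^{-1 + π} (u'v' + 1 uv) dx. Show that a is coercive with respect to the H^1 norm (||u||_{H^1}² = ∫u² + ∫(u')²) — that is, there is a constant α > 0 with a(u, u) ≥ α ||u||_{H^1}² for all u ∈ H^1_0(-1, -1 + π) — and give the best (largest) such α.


α = 1

Coercivity of a(·,·) on H^1_0(-1, -1 + π) means a(u, u) ≥ α ||u||_{H^1}² for every u ∈ H^1_0.
The interval has length L = π, and Poincaré/coercivity depend only on L. Here a(u, u) = ∫(u')² + (1)·∫u².
Here c = 1 ≥ 1, so a(u,u) = ∫(u')² + c∫u² ≥ ∫(u')² + ∫u² = ||u||_{H^1}², i.e. α = 1 works. No larger α is possible: a(u,u) ≥ α||u||_{H^1}² means (1−α)∫(u')² ≥ (α−c)∫u², and for the modes u_n = sin(nπ(x−x₀)/L) (x₀ the left endpoint) one has ∫u_n²/∫(u_n')² = (L/(nπ))² → 0, so a(u_n,u_n)/||u_n||_{H^1}² → 1. Hence the optimal constant is α = 1.
Therefore α = 1.


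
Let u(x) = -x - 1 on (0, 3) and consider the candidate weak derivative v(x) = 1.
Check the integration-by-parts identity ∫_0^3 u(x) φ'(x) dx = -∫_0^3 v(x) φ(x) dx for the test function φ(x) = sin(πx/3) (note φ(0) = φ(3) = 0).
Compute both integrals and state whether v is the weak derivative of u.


LHS = 6/π, RHS = -6/π. No, v is not the weak derivative of u.

u(x) = -x - 1, classical derivative u'(x) = -1.
φ(x) = sin(πx/3), so φ'(x) = π*cos(π*x/3)/3.
Note φ(0) = φ(3) = 0, so the boundary term u·φ vanishes.
LHS = ∫_0^3 u(x) φ'(x) dx = ∫_0^3 (-π*x*cos(π*x/3)/3 - π*cos(π*x/3)/3) dx. Term by term:
  ∫_0^3 -π*cos(π*x/3)/3 dx = 0;  ∫_0^3 -π*x*cos(π*x/3)/3 dx = 6/π.
Sum: 0 + 6/π = 6/π.
So LHS = 6/π.
∫_0^3 v(x) φ(x) dx = ∫_0^3 (sin(π*x/3)) dx. Term by term:
  ∫_0^3 sin(π*x/3) dx = 6/π.
So RHS = -∫_0^3 v(x) φ(x) dx = -6/π.
LHS − RHS = 12/π ≠ 0, so the identity fails.
(For a valid weak derivative the identity must hold for EVERY test function, in particular this one. The failure shows v is NOT the weak derivative of u.)
Correct weak derivative would be u'(x) = -1.


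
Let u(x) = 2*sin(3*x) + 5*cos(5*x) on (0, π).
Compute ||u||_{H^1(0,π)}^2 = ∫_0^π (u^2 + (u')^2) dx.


||u||_{H^1(0,π)}^2 = 345*π

u'(x) = -25*sin(5*x) + 6*cos(3*x).
Expand u² and (u')² and integrate term by term on (0, π), using: for integers n ≥ 1, ∫_0^π sin²(nx) dx = ∫_0^π cos²(nx) dx = π/2; for n ≠ n', ∫_0^π sin(nx)sin(n'x) dx = ∫_0^π cos(nx)cos(n'x) dx = 0; and by product-to-sum, ∫_0^π sin(nx)cos(n'x) dx = ½∫_0^π [sin((n+n')x) + sin((n−n')x)] dx, which is 0 when n+n' is even and 2n/(n²−n'²) when n+n' is odd (it need not vanish on (0, π)).
  u² squared terms: (2)²·∫sin(3x)² dx = 4·π/2 = 2*π;  (5)²·∫cos(5x)² dx = 25·π/2 = 25*π/2.
  u² cross terms: 2·(2)·(5)·∫sin(3x)·cos(5x) dx = 20·(0) = 0.
  So ∫_0^π u² dx = 2*π + 25*π/2 + 0 = 29*π/2.
  (u')² squared terms: (-25)²·∫sin(5x)² dx = 625·π/2 = 625*π/2;  (6)²·∫cos(3x)² dx = 36·π/2 = 18*π.
  (u')² cross terms: 2·(-25)·(6)·∫sin(5x)·cos(3x) dx = -300·(0) = 0.
  So ∫_0^π (u')² dx = 625*π/2 + 18*π + 0 = 661*π/2.
||u||_{H^1}^2 = (29*π/2) + (661*π/2) = 345*π.


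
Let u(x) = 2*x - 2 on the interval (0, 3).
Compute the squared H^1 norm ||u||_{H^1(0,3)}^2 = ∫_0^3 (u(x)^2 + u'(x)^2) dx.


||u||_{H^1}^2 = 24

The H^1 norm (squared) on an interval (0, L) is
  ||u||_{H^1}^2 = ∫_0^L u(x)^2 dx + ∫_0^L u'(x)^2 dx.
Compute u'(x) = 2.
Then u(x)^2 = 4*x**2 - 8*x + 4 and u'(x)^2 = 4.
Integrate each monomial from 0 to 3 using ∫_0^3 c·x^n dx = c·3^(n+1)/(n+1):
  ∫_0^3 u(x)^2 dx = ∫_0^3 (4*x^2 - 8*x + 4) dx. Term by term:
    ∫_0^3 4*x^2 dx = 36;  ∫_0^3 -8*x dx = -36;  ∫_0^3 4 dx = 12.
  Sum: 36 − 36 + 12 = 12.
  ∫_0^3 u'(x)^2 dx = ∫_0^3 (4) dx. Term by term:
    ∫_0^3 4 dx = 12.
Adding: ||u||_{H^1}^2 = 12 + 12 = 24.


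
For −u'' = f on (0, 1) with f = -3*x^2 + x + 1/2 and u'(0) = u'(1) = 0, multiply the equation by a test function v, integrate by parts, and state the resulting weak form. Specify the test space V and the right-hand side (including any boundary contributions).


V = H^1(0, 1) (no boundary constraint on v; u is determined up to an additive constant); weak form: ∫_0^1 u'v' dx = ∫_0^1 (-3*x^2 + x + 1/2) v dx for all v ∈ V.

Multiply both sides by a test function v and integrate from 0 to 1:
  ∫_0^1 −u''(x) v(x) dx = ∫_0^1 f(x) v(x) dx.
Integrate the LHS by parts once:
  ∫_0^1 −u'' v dx = −[u'(x) v(x)]_0^1 + ∫_0^1 u'(x) v'(x) dx.
Thus ∫_0^1 u'(x) v'(x) dx = ∫_0^1 f(x) v(x) dx + [u'(x) v(x)]_0^1.
Choose V so that boundary terms are either known or forced to vanish.
u has homogeneous Neumann: u'(0) = u'(1) = 0. So [u' v]_0^1 = 0·v(1) − 0·v(0) = 0 for any v; take V = H^1(0, 1).
Weak formulation: find u (satisfying any essential BC) such that ∫_0^1 u'(x) v'(x) dx = ∫_0^1 f v dx for all v ∈ V (homogeneous Neumann, so boundary terms vanish).
Substituting f(x) = -3*x^2 + x + 1/2, the right-hand side is ∫_0^1 (-3*x^2 + x + 1/2) v dx.
Compatibility check (pure Neumann): taking v ≡ 1 ∈ V gives 0 = ∫_0^1 f dx + (0) − (0), i.e. ∫_0^1 f dx must equal u'(0) − u'(1) = 0. Indeed ∫_0^1 (-3*x^2 + x + 1/2) dx = 0, so the data are compatible. The solution is then unique only up to an additive constant (fix it e.g. by requiring ∫_0^1 u dx = 0).


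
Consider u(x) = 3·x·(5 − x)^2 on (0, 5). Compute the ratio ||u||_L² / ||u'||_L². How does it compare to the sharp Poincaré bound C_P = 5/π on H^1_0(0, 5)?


||u||_L² / ||u'||_L² = 5*sqrt(14)/14 < C_P = 5/π.

u(x) = 3·x·(5 − x)^2, so u'(x) = 3*(x - 5)*(3*x - 5).
u(x) = 3·x·(5 − x)^2 vanishes at x = 0 and x = 5, so u ∈ H^1_0(0, 5). Differentiate via the product rule and integrate the resulting polynomials term by term.
  ∫_0^5 u² dx = ∫_0^5 (9*x^6 - 180*x^5 + 1350*x^4 - 4500*x^3 + 5625*x^2) dx. Term by term:
    ∫_0^5 9*x^6 dx = 703125/7;  ∫_0^5 -180*x^5 dx = -468750;  ∫_0^5 1350*x^4 dx = 843750;
    ∫_0^5 -4500*x^3 dx = -703125;  ∫_0^5 5625*x^2 dx = 234375.
  Sum: 703125/7 − 468750 + 843750 − 703125 + 234375 = 46875/7.
  ∫_0^5 (u')² dx = ∫_0^5 (81*x^4 - 1080*x^3 + 4950*x^2 - 9000*x + 5625) dx. Term by term:
    ∫_0^5 81*x^4 dx = 50625;  ∫_0^5 -1080*x^3 dx = -168750;  ∫_0^5 4950*x^2 dx = 206250;
    ∫_0^5 -9000*x dx = -112500;  ∫_0^5 5625 dx = 28125.
  Sum: 50625 − 168750 + 206250 − 112500 + 28125 = 3750.
∫_0^5 u² dx = 46875/7, so ||u||_L² = 125*sqrt(21)/7.
∫_0^5 (u')² dx = 3750, so ||u'||_L² = 25*sqrt(6).
Ratio ||u||_L² / ||u'||_L² = 5*sqrt(14)/14.
Sharp Poincaré constant on H^1_0(0, 5) is C_P = L/π = 5/π, achieved by sin(π/5·x).
A polynomial bump cannot attain the sharp Poincaré constant (only the first sine eigenfunction does), so the ratio is strictly less than C_P, consistent with ||u||_L² ≤ C_P ||u'||_L².


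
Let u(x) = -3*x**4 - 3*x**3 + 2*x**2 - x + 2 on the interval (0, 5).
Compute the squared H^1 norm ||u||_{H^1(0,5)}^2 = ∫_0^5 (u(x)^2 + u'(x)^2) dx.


||u||_{H^1}^2 = 414423125/84

The H^1 norm (squared) on an interval (0, L) is
  ||u||_{H^1}^2 = ∫_0^L u(x)^2 dx + ∫_0^L u'(x)^2 dx.
Compute u'(x) = -12*x**3 - 9*x**2 + 4*x - 1.
Then u(x)^2 = 9*x**8 + 18*x**7 - 3*x**6 - 6*x**5 - 2*x**4 - 16*x**3 + 9*x**2 - 4*x + 4 and u'(x)^2 = 144*x**6 + 216*x**5 - 15*x**4 - 48*x**3 + 34*x**2 - 8*x + 1.
Integrate each monomial from 0 to 5 using ∫_0^5 c·x^n dx = c·5^(n+1)/(n+1):
  ∫_0^5 u(x)^2 dx = ∫_0^5 (9*x^8 + 18*x^7 - 3*x^6 - 6*x^5 - 2*x^4 - 16*x^3 + 9*x^2 - 4*x + 4) dx. Term by term:
    ∫_0^5 9*x^8 dx = 1953125;  ∫_0^5 18*x^7 dx = 3515625/4;  ∫_0^5 -3*x^6 dx = -234375/7;
    ∫_0^5 -6*x^5 dx = -15625;  ∫_0^5 -2*x^4 dx = -1250;  ∫_0^5 -16*x^3 dx = -2500;
    ∫_0^5 9*x^2 dx = 375;  ∫_0^5 -4*x dx = -50;  ∫_0^5 4 dx = 20.
  Sum: 1953125 + 3515625/4 − 234375/7 − 15625 − 1250 − 2500 + 375 − 50 + 20 = 77826535/28.
  ∫_0^5 u'(x)^2 dx = ∫_0^5 (144*x^6 + 216*x^5 - 15*x^4 - 48*x^3 + 34*x^2 - 8*x + 1) dx. Term by term:
    ∫_0^5 144*x^6 dx = 11250000/7;  ∫_0^5 216*x^5 dx = 562500;  ∫_0^5 -15*x^4 dx = -9375;
    ∫_0^5 -48*x^3 dx = -7500;  ∫_0^5 34*x^2 dx = 4250/3;  ∫_0^5 -8*x dx = -100;
    ∫_0^5 1 dx = 5.
  Sum: 11250000/7 + 562500 − 9375 − 7500 + 4250/3 − 100 + 5 = 45235880/21.
Adding: ||u||_{H^1}^2 = 77826535/28 + 45235880/21 = 414423125/84.


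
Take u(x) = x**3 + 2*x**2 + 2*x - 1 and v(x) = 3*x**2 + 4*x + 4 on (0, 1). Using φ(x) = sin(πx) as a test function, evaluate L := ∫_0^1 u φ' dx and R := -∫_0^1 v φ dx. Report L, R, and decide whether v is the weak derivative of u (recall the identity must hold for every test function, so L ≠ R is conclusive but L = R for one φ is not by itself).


LHS = -11/π + 12/π^3, RHS = -15/π + 12/π^3. No, v is not the weak derivative of u.

u(x) = x**3 + 2*x**2 + 2*x - 1, classical derivative u'(x) = 3*x**2 + 4*x + 2.
φ(x) = sin(πx), so φ'(x) = π*cos(π*x).
Note φ(0) = φ(1) = 0, so the boundary term u·φ vanishes.
LHS = ∫_0^1 u(x) φ'(x) dx = ∫_0^1 (π*x^3*cos(π*x) + 2*π*x^2*cos(π*x) + 2*π*x*cos(π*x) - π*cos(π*x)) dx. Term by term:
  ∫_0^1 -π*cos(π*x) dx = 0;  ∫_0^1 π*x^3*cos(π*x) dx = -3/π + 12/π^3;  ∫_0^1 2*π*x*cos(π*x) dx = -4/π;
  ∫_0^1 2*π*x^2*cos(π*x) dx = -4/π.
Sum: 0 + -3/π + 12/π^3 − 4/π − 4/π = -11/π + 12/π^3.
So LHS = -11/π + 12/π^3.
∫_0^1 v(x) φ(x) dx = ∫_0^1 (3*x^2*sin(π*x) + 4*x*sin(π*x) + 4*sin(π*x)) dx. Term by term:
  ∫_0^1 4*sin(π*x) dx = 8/π;  ∫_0^1 3*x^2*sin(π*x) dx = -12/π^3 + 3/π;  ∫_0^1 4*x*sin(π*x) dx = 4/π.
Sum: 8/π + -12/π^3 + 3/π + 4/π = -12/π^3 + 15/π.
So RHS = -∫_0^1 v(x) φ(x) dx = -15/π + 12/π^3.
LHS − RHS = 4/π ≠ 0, so the identity fails.
(For a valid weak derivative the identity must hold for EVERY test function, in particular this one. The failure shows v is NOT the weak derivative of u.)
Correct weak derivative would be u'(x) = 3*x**2 + 4*x + 2.


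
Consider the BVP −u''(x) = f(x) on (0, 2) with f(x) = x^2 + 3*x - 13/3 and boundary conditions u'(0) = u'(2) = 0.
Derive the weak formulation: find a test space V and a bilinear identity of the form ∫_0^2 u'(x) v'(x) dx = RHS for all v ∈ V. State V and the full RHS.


V = H^1(0, 2) (no boundary constraint on v; u is determined up to an additive constant); weak form: ∫_0^2 u'v' dx = ∫_0^2 (x^2 + 3*x - 13/3) v dx for all v ∈ V.

Multiply both sides by a test function v and integrate from 0 to 2:
  ∫_0^2 −u''(x) v(x) dx = ∫_0^2 f(x) v(x) dx.
Integrate the LHS by parts once:
  ∫_0^2 −u'' v dx = −[u'(x) v(x)]_0^2 + ∫_0^2 u'(x) v'(x) dx.
Thus ∫_0^2 u'(x) v'(x) dx = ∫_0^2 f(x) v(x) dx + [u'(x) v(x)]_0^2.
Choose V so that boundary terms are either known or forced to vanish.
u has homogeneous Neumann: u'(0) = u'(2) = 0. So [u' v]_0^2 = 0·v(2) − 0·v(0) = 0 for any v; take V = H^1(0, 2).
Weak formulation: find u (satisfying any essential BC) such that ∫_0^2 u'(x) v'(x) dx = ∫_0^2 f v dx for all v ∈ V (homogeneous Neumann, so boundary terms vanish).
Substituting f(x) = x^2 + 3*x - 13/3, the right-hand side is ∫_0^2 (x^2 + 3*x - 13/3) v dx.
Compatibility check (pure Neumann): taking v ≡ 1 ∈ V gives 0 = ∫_0^2 f dx + (0) − (0), i.e. ∫_0^2 f dx must equal u'(0) − u'(2) = 0. Indeed ∫_0^2 (x^2 + 3*x - 13/3) dx = 0, so the data are compatible. The solution is then unique only up to an additive constant (fix it e.g. by requiring ∫_0^2 u dx = 0).


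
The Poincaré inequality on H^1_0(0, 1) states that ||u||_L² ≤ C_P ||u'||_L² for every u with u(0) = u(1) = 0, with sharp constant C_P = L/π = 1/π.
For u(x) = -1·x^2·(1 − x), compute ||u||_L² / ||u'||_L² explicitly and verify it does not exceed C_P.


||u||_L² / ||u'||_L² = sqrt(14)/14 < C_P = 1/π.

u(x) = -1·x^2·(1 − x), so u'(x) = x*(3*x - 2).
u(x) = -1·x^2·(1 − x) vanishes at x = 0 and x = 1, so u ∈ H^1_0(0, 1). Differentiate via the product rule and integrate the resulting polynomials term by term.
  ∫_0^1 u² dx = ∫_0^1 (x^6 - 2*x^5 + x^4) dx. Term by term:
    ∫_0^1 x^6 dx = 1/7;  ∫_0^1 -2*x^5 dx = -1/3;  ∫_0^1 x^4 dx = 1/5.
  Sum: 1/7 − 1/3 + 1/5 = 1/105.
  ∫_0^1 (u')² dx = ∫_0^1 (9*x^4 - 12*x^3 + 4*x^2) dx. Term by term:
    ∫_0^1 9*x^4 dx = 9/5;  ∫_0^1 -12*x^3 dx = -3;  ∫_0^1 4*x^2 dx = 4/3.
  Sum: 9/5 − 3 + 4/3 = 2/15.
∫_0^1 u² dx = 1/105, so ||u||_L² = sqrt(105)/105.
∫_0^1 (u')² dx = 2/15, so ||u'||_L² = sqrt(30)/15.
Ratio ||u||_L² / ||u'||_L² = sqrt(14)/14.
Sharp Poincaré constant on H^1_0(0, 1) is C_P = L/π = 1/π, achieved by sin(π·x).
A polynomial bump cannot attain the sharp Poincaré constant (only the first sine eigenfunction does), so the ratio is strictly less than C_P, consistent with ||u||_L² ≤ C_P ||u'||_L².


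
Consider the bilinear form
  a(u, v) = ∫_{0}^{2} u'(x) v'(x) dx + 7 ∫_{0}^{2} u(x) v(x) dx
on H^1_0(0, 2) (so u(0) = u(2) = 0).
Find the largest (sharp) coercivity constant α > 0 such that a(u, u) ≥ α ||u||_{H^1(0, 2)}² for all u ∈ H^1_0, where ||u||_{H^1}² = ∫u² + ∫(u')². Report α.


α = 1

Coercivity of a(·,·) on H^1_0(0, 2) means a(u, u) ≥ α ||u||_{H^1}² for every u ∈ H^1_0.
The interval has length L = 2, and Poincaré/coercivity depend only on L. Here a(u, u) = ∫(u')² + (7)·∫u².
Here c = 7 ≥ 1, so a(u,u) = ∫(u')² + c∫u² ≥ ∫(u')² + ∫u² = ||u||_{H^1}², i.e. α = 1 works. No larger α is possible: a(u,u) ≥ α||u||_{H^1}² means (1−α)∫(u')² ≥ (α−c)∫u², and for the modes u_n = sin(nπ(x−x₀)/L) (x₀ the left endpoint) one has ∫u_n²/∫(u_n')² = (L/(nπ))² → 0, so a(u_n,u_n)/||u_n||_{H^1}² → 1. Hence the optimal constant is α = 1.
Therefore α = 1.


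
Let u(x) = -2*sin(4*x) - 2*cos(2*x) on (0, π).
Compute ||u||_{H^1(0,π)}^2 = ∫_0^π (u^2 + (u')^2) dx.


||u||_{H^1(0,π)}^2 = 44*π

u'(x) = 4*sin(2*x) - 8*cos(4*x).
Expand u² and (u')² and integrate term by term on (0, π), using: for integers n ≥ 1, ∫_0^π sin²(nx) dx = ∫_0^π cos²(nx) dx = π/2; for n ≠ n', ∫_0^π sin(nx)sin(n'x) dx = ∫_0^π cos(nx)cos(n'x) dx = 0; and by product-to-sum, ∫_0^π sin(nx)cos(n'x) dx = ½∫_0^π [sin((n+n')x) + sin((n−n')x)] dx, which is 0 when n+n' is even and 2n/(n²−n'²) when n+n' is odd (it need not vanish on (0, π)).
  u² squared terms: (-2)²·∫cos(2x)² dx = 4·π/2 = 2*π;  (-2)²·∫sin(4x)² dx = 4·π/2 = 2*π.
  u² cross terms: 2·(-2)·(-2)·∫cos(2x)·sin(4x) dx = 8·(0) = 0.
  So ∫_0^π u² dx = 2*π + 2*π + 0 = 4*π.
  (u')² squared terms: (-8)²·∫cos(4x)² dx = 64·π/2 = 32*π;  (4)²·∫sin(2x)² dx = 16·π/2 = 8*π.
  (u')² cross terms: 2·(-8)·(4)·∫cos(4x)·sin(2x) dx = -64·(0) = 0.
  So ∫_0^π (u')² dx = 32*π + 8*π + 0 = 40*π.
||u||_{H^1}^2 = (4*π) + (40*π) = 44*π.


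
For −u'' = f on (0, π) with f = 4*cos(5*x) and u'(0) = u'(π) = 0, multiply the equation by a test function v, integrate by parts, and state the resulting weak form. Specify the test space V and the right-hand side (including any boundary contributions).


V = H^1(0, π) (no boundary constraint on v; u is determined up to an additive constant); weak form: ∫_0^π u'v' dx = ∫_0^π (4*cos(5*x)) v dx for all v ∈ V.

Multiply both sides by a test function v and integrate from 0 to π:
  ∫_0^π −u''(x) v(x) dx = ∫_0^π f(x) v(x) dx.
Integrate the LHS by parts once:
  ∫_0^π −u'' v dx = −[u'(x) v(x)]_0^π + ∫_0^π u'(x) v'(x) dx.
Thus ∫_0^π u'(x) v'(x) dx = ∫_0^π f(x) v(x) dx + [u'(x) v(x)]_0^π.
Choose V so that boundary terms are either known or forced to vanish.
u has homogeneous Neumann: u'(0) = u'(π) = 0. So [u' v]_0^π = 0·v(π) − 0·v(0) = 0 for any v; take V = H^1(0, π).
Weak formulation: find u (satisfying any essential BC) such that ∫_0^π u'(x) v'(x) dx = ∫_0^π f v dx for all v ∈ V (homogeneous Neumann, so boundary terms vanish).
Substituting f(x) = 4*cos(5*x), the right-hand side is ∫_0^π (4*cos(5*x)) v dx.
Compatibility check (pure Neumann): taking v ≡ 1 ∈ V gives 0 = ∫_0^π f dx + (0) − (0), i.e. ∫_0^π f dx must equal u'(0) − u'(π) = 0. Indeed ∫_0^π (4*cos(5*x)) dx = 0, so the data are compatible. The solution is then unique only up to an additive constant (fix it e.g. by requiring ∫_0^π u dx = 0).


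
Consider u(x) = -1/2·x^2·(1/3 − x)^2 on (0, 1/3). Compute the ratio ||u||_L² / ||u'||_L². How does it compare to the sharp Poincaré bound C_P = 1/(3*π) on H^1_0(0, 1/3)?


||u||_L² / ||u'||_L² = sqrt(3)/18 < C_P = 1/(3*π).

u(x) = -1/2·x^2·(1/3 − x)^2, so u'(x) = x*(-2*x^2 + x - 1/9).
u(x) = -1/2·x^2·(1/3 − x)^2 vanishes at x = 0 and x = 1/3, so u ∈ H^1_0(0, 1/3). Differentiate via the product rule and integrate the resulting polynomials term by term.
  ∫_0^1/3 u² dx = ∫_0^1/3 (x^8/4 - x^7/3 + x^6/6 - x^5/27 + x^4/324) dx. Term by term:
    ∫_0^1/3 x^8/4 dx = 1/708588;  ∫_0^1/3 -x^7/3 dx = -1/157464;  ∫_0^1/3 x^6/6 dx = 1/91854;
    ∫_0^1/3 -x^5/27 dx = -1/118098;  ∫_0^1/3 x^4/324 dx = 1/393660.
  Sum: 1/708588 − 1/157464 + 1/91854 − 1/118098 + 1/393660 = 1/49601160.
  ∫_0^1/3 (u')² dx = ∫_0^1/3 (4*x^6 - 4*x^5 + 13*x^4/9 - 2*x^3/9 + x^2/81) dx. Term by term:
    ∫_0^1/3 4*x^6 dx = 4/15309;  ∫_0^1/3 -4*x^5 dx = -2/2187;  ∫_0^1/3 13*x^4/9 dx = 13/10935;
    ∫_0^1/3 -2*x^3/9 dx = -1/1458;  ∫_0^1/3 x^2/81 dx = 1/6561.
  Sum: 4/15309 − 2/2187 + 13/10935 − 1/1458 + 1/6561 = 1/459270.
∫_0^1/3 u² dx = 1/49601160, so ||u||_L² = sqrt(210)/102060.
∫_0^1/3 (u')² dx = 1/459270, so ||u'||_L² = sqrt(70)/5670.
Ratio ||u||_L² / ||u'||_L² = sqrt(3)/18.
Sharp Poincaré constant on H^1_0(0, 1/3) is C_P = L/π = 1/(3*π), achieved by sin(3*π·x).
A polynomial bump cannot attain the sharp Poincaré constant (only the first sine eigenfunction does), so the ratio is strictly less than C_P, consistent with ||u||_L² ≤ C_P ||u'||_L².


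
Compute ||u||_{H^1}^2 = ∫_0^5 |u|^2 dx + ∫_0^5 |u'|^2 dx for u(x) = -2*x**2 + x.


||u||_{H^1}^2 = 7465/3

The H^1 norm (squared) on an interval (0, L) is
  ||u||_{H^1}^2 = ∫_0^L u(x)^2 dx + ∫_0^L u'(x)^2 dx.
Compute u'(x) = 1 - 4*x.
Then u(x)^2 = 4*x**4 - 4*x**3 + x**2 and u'(x)^2 = 16*x**2 - 8*x + 1.
Integrate each monomial from 0 to 5 using ∫_0^5 c·x^n dx = c·5^(n+1)/(n+1):
  ∫_0^5 u(x)^2 dx = ∫_0^5 (4*x^4 - 4*x^3 + x^2) dx. Term by term:
    ∫_0^5 4*x^4 dx = 2500;  ∫_0^5 -4*x^3 dx = -625;  ∫_0^5 x^2 dx = 125/3.
  Sum: 2500 − 625 + 125/3 = 5750/3.
  ∫_0^5 u'(x)^2 dx = ∫_0^5 (16*x^2 - 8*x + 1) dx. Term by term:
    ∫_0^5 16*x^2 dx = 2000/3;  ∫_0^5 -8*x dx = -100;  ∫_0^5 1 dx = 5.
  Sum: 2000/3 − 100 + 5 = 1715/3.
Adding: ||u||_{H^1}^2 = 5750/3 + 1715/3 = 7465/3.


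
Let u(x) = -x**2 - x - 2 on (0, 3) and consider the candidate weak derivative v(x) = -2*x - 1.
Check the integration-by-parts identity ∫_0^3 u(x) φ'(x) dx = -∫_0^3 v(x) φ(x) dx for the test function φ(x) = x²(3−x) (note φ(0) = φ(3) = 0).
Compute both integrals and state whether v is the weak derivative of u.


LHS = 621/20, RHS = 621/20. Yes, v = u' weakly.

u(x) = -x**2 - x - 2, classical derivative u'(x) = -2*x - 1.
φ(x) = x²(3−x), so φ'(x) = 3*x*(2 - x).
Note φ(0) = φ(3) = 0, so the boundary term u·φ vanishes.
LHS = ∫_0^3 u(x) φ'(x) dx = ∫_0^3 (3*x^4 - 3*x^3 - 12*x) dx. Term by term:
  ∫_0^3 3*x^4 dx = 729/5;  ∫_0^3 -3*x^3 dx = -243/4;  ∫_0^3 -12*x dx = -54.
Sum: 729/5 − 243/4 − 54 = 621/20.
So LHS = 621/20.
∫_0^3 v(x) φ(x) dx = ∫_0^3 (2*x^4 - 5*x^3 - 3*x^2) dx. Term by term:
  ∫_0^3 2*x^4 dx = 486/5;  ∫_0^3 -5*x^3 dx = -405/4;  ∫_0^3 -3*x^2 dx = -27.
Sum: 486/5 − 405/4 − 27 = -621/20.
So RHS = -∫_0^3 v(x) φ(x) dx = 621/20.
LHS = RHS, so the identity holds for this test φ.
Moreover u is smooth here and v(x) = u'(x) = -2*x - 1 pointwise, so the identity holds for every test function. Hence v is the weak derivative of u.


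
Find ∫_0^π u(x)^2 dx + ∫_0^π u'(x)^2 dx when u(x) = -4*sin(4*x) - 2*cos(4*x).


||u||_{H^1(0,π)}^2 = 170*π

u'(x) = 8*sin(4*x) - 16*cos(4*x).
Expand u² and (u')² and integrate term by term on (0, π), using: for integers n ≥ 1, ∫_0^π sin²(nx) dx = ∫_0^π cos²(nx) dx = π/2; for n ≠ n', ∫_0^π sin(nx)sin(n'x) dx = ∫_0^π cos(nx)cos(n'x) dx = 0; and by product-to-sum, ∫_0^π sin(nx)cos(n'x) dx = ½∫_0^π [sin((n+n')x) + sin((n−n')x)] dx, which is 0 when n+n' is even and 2n/(n²−n'²) when n+n' is odd (it need not vanish on (0, π)).
  u² squared terms: (-4)²·∫sin(4x)² dx = 16·π/2 = 8*π;  (-2)²·∫cos(4x)² dx = 4·π/2 = 2*π.
  u² cross terms: 2·(-4)·(-2)·∫sin(4x)·cos(4x) dx = 16·(0) = 0.
  So ∫_0^π u² dx = 8*π + 2*π + 0 = 10*π.
  (u')² squared terms: (-16)²·∫cos(4x)² dx = 256·π/2 = 128*π;  (8)²·∫sin(4x)² dx = 64·π/2 = 32*π.
  (u')² cross terms: 2·(-16)·(8)·∫cos(4x)·sin(4x) dx = -256·(0) = 0.
  So ∫_0^π (u')² dx = 128*π + 32*π + 0 = 160*π.
||u||_{H^1}^2 = (10*π) + (160*π) = 170*π.


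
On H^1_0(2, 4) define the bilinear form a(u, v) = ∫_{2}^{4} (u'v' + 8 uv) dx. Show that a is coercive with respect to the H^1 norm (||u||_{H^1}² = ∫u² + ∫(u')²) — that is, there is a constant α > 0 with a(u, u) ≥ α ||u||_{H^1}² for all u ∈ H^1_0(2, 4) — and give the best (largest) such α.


α = 1

Coercivity of a(·,·) on H^1_0(2, 4) means a(u, u) ≥ α ||u||_{H^1}² for every u ∈ H^1_0.
The interval has length L = 2, and Poincaré/coercivity depend only on L. Here a(u, u) = ∫(u')² + (8)·∫u².
Here c = 8 ≥ 1, so a(u,u) = ∫(u')² + c∫u² ≥ ∫(u')² + ∫u² = ||u||_{H^1}², i.e. α = 1 works. No larger α is possible: a(u,u) ≥ α||u||_{H^1}² means (1−α)∫(u')² ≥ (α−c)∫u², and for the modes u_n = sin(nπ(x−x₀)/L) (x₀ the left endpoint) one has ∫u_n²/∫(u_n')² = (L/(nπ))² → 0, so a(u_n,u_n)/||u_n||_{H^1}² → 1. Hence the optimal constant is α = 1.
Therefore α = 1.


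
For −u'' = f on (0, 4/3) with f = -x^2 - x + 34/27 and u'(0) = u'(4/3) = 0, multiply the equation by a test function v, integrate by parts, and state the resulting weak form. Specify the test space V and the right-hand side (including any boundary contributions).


V = H^1(0, 4/3) (no boundary constraint on v; u is determined up to an additive constant); weak form: ∫_0^4/3 u'v' dx = ∫_0^4/3 (-x^2 - x + 34/27) v dx for all v ∈ V.

Multiply both sides by a test function v and integrate from 0 to 4/3:
  ∫_0^4/3 −u''(x) v(x) dx = ∫_0^4/3 f(x) v(x) dx.
Integrate the LHS by parts once:
  ∫_0^4/3 −u'' v dx = −[u'(x) v(x)]_0^4/3 + ∫_0^4/3 u'(x) v'(x) dx.
Thus ∫_0^4/3 u'(x) v'(x) dx = ∫_0^4/3 f(x) v(x) dx + [u'(x) v(x)]_0^4/3.
Choose V so that boundary terms are either known or forced to vanish.
u has homogeneous Neumann: u'(0) = u'(4/3) = 0. So [u' v]_0^4/3 = 0·v(4/3) − 0·v(0) = 0 for any v; take V = H^1(0, 4/3).
Weak formulation: find u (satisfying any essential BC) such that ∫_0^4/3 u'(x) v'(x) dx = ∫_0^4/3 f v dx for all v ∈ V (homogeneous Neumann, so boundary terms vanish).
Substituting f(x) = -x^2 - x + 34/27, the right-hand side is ∫_0^4/3 (-x^2 - x + 34/27) v dx.
Compatibility check (pure Neumann): taking v ≡ 1 ∈ V gives 0 = ∫_0^4/3 f dx + (0) − (0), i.e. ∫_0^4/3 f dx must equal u'(0) − u'(4/3) = 0. Indeed ∫_0^4/3 (-x^2 - x + 34/27) dx = 0, so the data are compatible. The solution is then unique only up to an additive constant (fix it e.g. by requiring ∫_0^4/3 u dx = 0).


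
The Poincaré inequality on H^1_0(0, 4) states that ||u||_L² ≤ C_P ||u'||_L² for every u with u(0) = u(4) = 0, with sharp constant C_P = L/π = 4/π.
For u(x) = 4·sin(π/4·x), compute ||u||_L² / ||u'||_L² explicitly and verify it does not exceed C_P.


||u||_L² / ||u'||_L² = 4/π = C_P.

u(x) = 4·sin(π/4·x), so u'(x) = π*cos(π*x/4).
Writing u(x) = A·sin(kπx/L) with A = 4 and k = 1, use ∫_0^L sin²(kπx/L) dx = L/2 and ∫_0^L cos²(kπx/L) dx = L/2.
u² = 16·sin²(π/4·x) and (u')² = π^2·cos²(π/4·x), and each of sin², cos² integrates to L/2 = 2 over (0, 4).
∫_0^4 u² dx = 32, so ||u||_L² = 4*sqrt(2).
∫_0^4 (u')² dx = 2*π^2, so ||u'||_L² = sqrt(2)*π.
Ratio ||u||_L² / ||u'||_L² = 4/π.
Sharp Poincaré constant on H^1_0(0, 4) is C_P = L/π = 4/π, achieved by sin(π/4·x).
This is the k = 1 eigenfunction (up to amplitude), so the ratio equals the sharp Poincaré constant exactly.


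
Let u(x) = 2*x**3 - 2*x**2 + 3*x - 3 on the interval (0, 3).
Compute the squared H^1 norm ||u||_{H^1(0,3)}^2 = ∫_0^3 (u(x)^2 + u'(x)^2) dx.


||u||_{H^1}^2 = 65412/35

The H^1 norm (squared) on an interval (0, L) is
  ||u||_{H^1}^2 = ∫_0^L u(x)^2 dx + ∫_0^L u'(x)^2 dx.
Compute u'(x) = 6*x**2 - 4*x + 3.
Then u(x)^2 = 4*x**6 - 8*x**5 + 16*x**4 - 24*x**3 + 21*x**2 - 18*x + 9 and u'(x)^2 = 36*x**4 - 48*x**3 + 52*x**2 - 24*x + 9.
Integrate each monomial from 0 to 3 using ∫_0^3 c·x^n dx = c·3^(n+1)/(n+1):
  ∫_0^3 u(x)^2 dx = ∫_0^3 (4*x^6 - 8*x^5 + 16*x^4 - 24*x^3 + 21*x^2 - 18*x + 9) dx. Term by term:
    ∫_0^3 4*x^6 dx = 8748/7;  ∫_0^3 -8*x^5 dx = -972;  ∫_0^3 16*x^4 dx = 3888/5;
    ∫_0^3 -24*x^3 dx = -486;  ∫_0^3 21*x^2 dx = 189;  ∫_0^3 -18*x dx = -81;
    ∫_0^3 9 dx = 27.
  Sum: 8748/7 − 972 + 3888/5 − 486 + 189 − 81 + 27 = 24651/35.
  ∫_0^3 u'(x)^2 dx = ∫_0^3 (36*x^4 - 48*x^3 + 52*x^2 - 24*x + 9) dx. Term by term:
    ∫_0^3 36*x^4 dx = 8748/5;  ∫_0^3 -48*x^3 dx = -972;  ∫_0^3 52*x^2 dx = 468;
    ∫_0^3 -24*x dx = -108;  ∫_0^3 9 dx = 27.
  Sum: 8748/5 − 972 + 468 − 108 + 27 = 5823/5.
Adding: ||u||_{H^1}^2 = 24651/35 + 5823/5 = 65412/35.


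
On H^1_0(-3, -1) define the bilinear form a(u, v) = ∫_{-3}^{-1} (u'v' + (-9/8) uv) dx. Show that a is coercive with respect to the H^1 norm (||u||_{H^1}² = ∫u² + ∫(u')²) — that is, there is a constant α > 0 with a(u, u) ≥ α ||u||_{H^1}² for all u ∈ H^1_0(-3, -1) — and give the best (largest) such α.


α = (-9/2 + π^2)/(4 + π^2)

Coercivity of a(·,·) on H^1_0(-3, -1) means a(u, u) ≥ α ||u||_{H^1}² for every u ∈ H^1_0.
The interval has length L = 2, and Poincaré/coercivity depend only on L. Here a(u, u) = ∫(u')² + (-9/8)·∫u².
Here c = -9/8 < 0 with |c| < (π/L)² = π^2/4, so coercivity still holds. The condition a(u,u) ≥ α||u||_{H^1}² reads (1−α)∫(u')² ≥ (α−c)∫u². Any admissible α is ≤ 1 (rapidly oscillating u have ∫u²/∫(u')² → 0), and α = 1 would force 0 ≥ (1−c)∫u², impossible since c < 1; so 1−α > 0. By the sharp Poincaré inequality on H^1_0 of an interval of length L, ∫(u')² ≥ (π/L)²∫u² with equality for the first sine mode sin(π(x−x₀)/L) (x₀ the left endpoint), so the inequality holds for all u iff (1−α)(π/L)² ≥ α − c, i.e. α ≤ ((π/L)² + c)/((π/L)² + 1) = (1 + c(L/π)²)/(1 + (L/π)²). (Direct route, valid since c ≤ 0: Poincaré gives c∫u² ≥ c(L/π)²∫(u')², so a(u,u) ≥ (1 + c(L/π)²)∫(u')², while ||u||_{H^1}² ≤ (1 + (L/π)²)∫(u')²; dividing yields the same α.) With (π/L)² = π^2/4 and c = -9/8, the largest admissible constant is α = ((π/L)² + c)/((π/L)² + 1).
Simplifying, α = (-9/2 + π^2)/(4 + π^2).


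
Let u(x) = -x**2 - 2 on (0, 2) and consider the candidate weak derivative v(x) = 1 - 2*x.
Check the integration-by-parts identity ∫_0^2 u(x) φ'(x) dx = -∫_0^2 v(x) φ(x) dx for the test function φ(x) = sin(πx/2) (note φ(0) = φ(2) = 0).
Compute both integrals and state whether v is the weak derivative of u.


LHS = 8/π, RHS = 4/π. No, v is not the weak derivative of u.

u(x) = -x**2 - 2, classical derivative u'(x) = -2*x.
φ(x) = sin(πx/2), so φ'(x) = π*cos(π*x/2)/2.
Note φ(0) = φ(2) = 0, so the boundary term u·φ vanishes.
LHS = ∫_0^2 u(x) φ'(x) dx = ∫_0^2 (-π*x^2*cos(π*x/2)/2 - π*cos(π*x/2)) dx. Term by term:
  ∫_0^2 -π*cos(π*x/2) dx = 0;  ∫_0^2 -π*x^2*cos(π*x/2)/2 dx = 8/π.
Sum: 0 + 8/π = 8/π.
So LHS = 8/π.
∫_0^2 v(x) φ(x) dx = ∫_0^2 (-2*x*sin(π*x/2) + sin(π*x/2)) dx. Term by term:
  ∫_0^2 -2*x*sin(π*x/2) dx = -8/π;  ∫_0^2 sin(π*x/2) dx = 4/π.
Sum: -8/π + 4/π = -4/π.
So RHS = -∫_0^2 v(x) φ(x) dx = 4/π.
LHS − RHS = 4/π ≠ 0, so the identity fails.
(For a valid weak derivative the identity must hold for EVERY test function, in particular this one. The failure shows v is NOT the weak derivative of u.)
Correct weak derivative would be u'(x) = -2*x.


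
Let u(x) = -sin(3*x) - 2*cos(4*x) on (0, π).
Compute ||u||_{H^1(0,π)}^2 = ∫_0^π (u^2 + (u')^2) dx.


||u||_{H^1(0,π)}^2 = -408/7 + 39*π

u'(x) = 8*sin(4*x) - 3*cos(3*x).
Expand u² and (u')² and integrate term by term on (0, π), using: for integers n ≥ 1, ∫_0^π sin²(nx) dx = ∫_0^π cos²(nx) dx = π/2; for n ≠ n', ∫_0^π sin(nx)sin(n'x) dx = ∫_0^π cos(nx)cos(n'x) dx = 0; and by product-to-sum, ∫_0^π sin(nx)cos(n'x) dx = ½∫_0^π [sin((n+n')x) + sin((n−n')x)] dx, which is 0 when n+n' is even and 2n/(n²−n'²) when n+n' is odd (it need not vanish on (0, π)).
  u² squared terms: (-1)²·∫sin(3x)² dx = 1·π/2 = π/2;  (-2)²·∫cos(4x)² dx = 4·π/2 = 2*π.
  u² cross terms: 2·(-1)·(-2)·∫sin(3x)·cos(4x) dx = 4·(-6/7) = -24/7.
  So ∫_0^π u² dx = π/2 + 2*π − 24/7 = -24/7 + 5*π/2.
  (u')² squared terms: (-3)²·∫cos(3x)² dx = 9·π/2 = 9*π/2;  (8)²·∫sin(4x)² dx = 64·π/2 = 32*π.
  (u')² cross terms: 2·(-3)·(8)·∫cos(3x)·sin(4x) dx = -48·(8/7) = -384/7.
  So ∫_0^π (u')² dx = 9*π/2 + 32*π − 384/7 = -384/7 + 73*π/2.
||u||_{H^1}^2 = (-24/7 + 5*π/2) + (-384/7 + 73*π/2) = -408/7 + 39*π.


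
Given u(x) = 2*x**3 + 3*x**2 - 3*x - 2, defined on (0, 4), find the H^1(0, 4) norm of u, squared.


||u||_{H^1}^2 = 946844/35

The H^1 norm (squared) on an interval (0, L) is
  ||u||_{H^1}^2 = ∫_0^L u(x)^2 dx + ∫_0^L u'(x)^2 dx.
Compute u'(x) = 6*x**2 + 6*x - 3.
Then u(x)^2 = 4*x**6 + 12*x**5 - 3*x**4 - 26*x**3 - 3*x**2 + 12*x + 4 and u'(x)^2 = 36*x**4 + 72*x**3 - 36*x + 9.
Integrate each monomial from 0 to 4 using ∫_0^4 c·x^n dx = c·4^(n+1)/(n+1):
  ∫_0^4 u(x)^2 dx = ∫_0^4 (4*x^6 + 12*x^5 - 3*x^4 - 26*x^3 - 3*x^2 + 12*x + 4) dx. Term by term:
    ∫_0^4 4*x^6 dx = 65536/7;  ∫_0^4 12*x^5 dx = 8192;  ∫_0^4 -3*x^4 dx = -3072/5;
    ∫_0^4 -26*x^3 dx = -1664;  ∫_0^4 -3*x^2 dx = -64;  ∫_0^4 12*x dx = 96;
    ∫_0^4 4 dx = 16.
  Sum: 65536/7 + 8192 − 3072/5 − 1664 − 64 + 96 + 16 = 536336/35.
  ∫_0^4 u'(x)^2 dx = ∫_0^4 (36*x^4 + 72*x^3 - 36*x + 9) dx. Term by term:
    ∫_0^4 36*x^4 dx = 36864/5;  ∫_0^4 72*x^3 dx = 4608;  ∫_0^4 -36*x dx = -288;
    ∫_0^4 9 dx = 36.
  Sum: 36864/5 + 4608 − 288 + 36 = 58644/5.
Adding: ||u||_{H^1}^2 = 536336/35 + 58644/5 = 946844/35.
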